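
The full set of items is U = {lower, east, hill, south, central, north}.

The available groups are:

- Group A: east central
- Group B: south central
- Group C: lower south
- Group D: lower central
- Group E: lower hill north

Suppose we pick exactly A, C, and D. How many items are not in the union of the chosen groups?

2

Union of A, C, D = {lower, east, south, central}.
Not covered: hill, north — 2 items.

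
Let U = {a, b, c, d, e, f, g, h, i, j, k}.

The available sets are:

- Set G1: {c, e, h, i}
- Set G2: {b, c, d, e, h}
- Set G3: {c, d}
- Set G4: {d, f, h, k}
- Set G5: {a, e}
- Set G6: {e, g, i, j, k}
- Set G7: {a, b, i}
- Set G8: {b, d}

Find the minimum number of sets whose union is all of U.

Take {G2, G4, G6, G7}. Their union is {a, b, c, d, e, f, g, h, i, j, k}, which is all 11 points.
No 3 of the 8 sets cover everything (all 56 combinations miss at least one point), so 4 is optimal.

4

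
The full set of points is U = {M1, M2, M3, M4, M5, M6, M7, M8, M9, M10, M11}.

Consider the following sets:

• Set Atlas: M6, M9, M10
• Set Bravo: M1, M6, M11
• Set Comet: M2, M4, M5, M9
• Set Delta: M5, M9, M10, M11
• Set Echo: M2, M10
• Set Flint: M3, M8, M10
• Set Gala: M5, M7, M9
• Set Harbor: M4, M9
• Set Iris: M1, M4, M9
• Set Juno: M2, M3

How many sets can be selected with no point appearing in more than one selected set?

Bravo, Flint, Harbor are pairwise disjoint (Bravo={M1,M6,M11}; Flint={M3,M8,M10}; Harbor={M4,M9}).
Every remaining set overlaps one of these, and no 4 of the listed sets are pairwise disjoint, so 3 is the maximum.

3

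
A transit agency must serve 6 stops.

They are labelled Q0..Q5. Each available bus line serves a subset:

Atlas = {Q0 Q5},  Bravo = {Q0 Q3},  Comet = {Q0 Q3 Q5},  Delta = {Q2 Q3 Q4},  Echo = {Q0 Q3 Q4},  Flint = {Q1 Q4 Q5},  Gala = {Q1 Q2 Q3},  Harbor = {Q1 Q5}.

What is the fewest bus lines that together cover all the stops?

Atlas and Delta and Harbor together: Atlas ∪ Delta ∪ Harbor = {Q0, Q1, Q2, Q3, Q4, Q5} — every stop is covered.
No 2 of the 8 bus lines cover everything (all 28 combinations miss at least one stop), so 3 is optimal.

3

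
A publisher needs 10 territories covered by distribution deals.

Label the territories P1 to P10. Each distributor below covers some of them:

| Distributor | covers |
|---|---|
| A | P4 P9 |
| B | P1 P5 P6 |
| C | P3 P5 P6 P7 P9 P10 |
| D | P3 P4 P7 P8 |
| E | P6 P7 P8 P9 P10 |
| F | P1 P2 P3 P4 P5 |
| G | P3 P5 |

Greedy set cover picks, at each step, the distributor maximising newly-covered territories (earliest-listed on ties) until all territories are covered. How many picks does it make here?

Greedy: pick C (covers 6 new) → pick F (covers 3 new) → pick D (covers 1 new). Total picks: 3.
(The true minimum cover uses only 2 distributors, so greedy is not optimal here.)

3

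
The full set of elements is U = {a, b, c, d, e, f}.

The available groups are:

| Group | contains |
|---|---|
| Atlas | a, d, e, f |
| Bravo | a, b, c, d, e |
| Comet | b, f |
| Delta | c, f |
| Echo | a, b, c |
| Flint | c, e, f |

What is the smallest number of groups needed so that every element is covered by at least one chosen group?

Atlas and Bravo together: Atlas ∪ Bravo = {a, b, c, d, e, f} — every element is covered.
No single group has all 6 elements (the largest, Bravo, has 5), so 2 is optimal.

2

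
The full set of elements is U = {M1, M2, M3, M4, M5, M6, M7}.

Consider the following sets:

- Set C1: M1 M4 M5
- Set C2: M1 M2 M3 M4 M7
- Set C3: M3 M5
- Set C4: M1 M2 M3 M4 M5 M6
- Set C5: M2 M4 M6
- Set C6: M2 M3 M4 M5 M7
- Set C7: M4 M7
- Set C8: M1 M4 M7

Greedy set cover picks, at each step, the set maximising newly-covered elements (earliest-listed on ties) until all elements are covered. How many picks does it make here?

Greedy: pick C4 (covers 6 new) → pick C2 (covers 1 new). Total picks: 2.

2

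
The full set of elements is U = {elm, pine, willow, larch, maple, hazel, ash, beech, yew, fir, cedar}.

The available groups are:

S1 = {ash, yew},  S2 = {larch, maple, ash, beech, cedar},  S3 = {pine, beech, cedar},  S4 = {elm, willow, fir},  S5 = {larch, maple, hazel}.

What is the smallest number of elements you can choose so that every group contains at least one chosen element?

4

The 4 elements {elm, pine, maple, yew} hit every group.
The groups S1, S3, S4, S5 are pairwise disjoint, so any hitting set needs a separate element for each — at least 4. Hence 4 is optimal.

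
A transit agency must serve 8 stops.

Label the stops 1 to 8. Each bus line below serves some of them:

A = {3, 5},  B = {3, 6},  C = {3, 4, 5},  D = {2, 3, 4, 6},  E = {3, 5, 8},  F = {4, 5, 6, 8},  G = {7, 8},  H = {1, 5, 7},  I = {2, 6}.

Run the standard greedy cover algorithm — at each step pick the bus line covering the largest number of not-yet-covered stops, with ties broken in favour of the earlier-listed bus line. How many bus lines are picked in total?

3

Greedy: pick D (covers 4 new) → pick H (covers 3 new) → pick E (covers 1 new). Total picks: 3.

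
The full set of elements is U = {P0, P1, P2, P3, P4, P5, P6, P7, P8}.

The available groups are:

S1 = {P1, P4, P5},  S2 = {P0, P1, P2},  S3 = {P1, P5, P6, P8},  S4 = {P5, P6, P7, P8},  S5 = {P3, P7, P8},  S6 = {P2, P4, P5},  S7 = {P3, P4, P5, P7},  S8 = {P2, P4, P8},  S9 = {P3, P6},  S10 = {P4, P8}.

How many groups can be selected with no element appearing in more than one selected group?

3

S2, S9, S10 are pairwise disjoint (S2={P0,P1,P2}; S9={P3,P6}; S10={P4,P8}).
Every remaining group overlaps one of these, and no 4 of the listed groups are pairwise disjoint, so 3 is the maximum.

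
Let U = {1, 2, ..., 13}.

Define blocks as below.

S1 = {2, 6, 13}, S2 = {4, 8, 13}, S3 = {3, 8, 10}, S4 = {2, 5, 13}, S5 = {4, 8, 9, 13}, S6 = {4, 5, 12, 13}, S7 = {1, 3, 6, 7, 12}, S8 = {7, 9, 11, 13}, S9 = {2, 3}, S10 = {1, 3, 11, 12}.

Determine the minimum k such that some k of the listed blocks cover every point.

Take {S1, S3, S6, S8, S10}. Their union is {1, 2, 3, 4, 5, 6, 7, 8, 9, 10, 11, 12, 13}, which is all 13 points.
No 4 of the 10 blocks cover everything (all 210 combinations miss at least one point), so 5 is optimal.

5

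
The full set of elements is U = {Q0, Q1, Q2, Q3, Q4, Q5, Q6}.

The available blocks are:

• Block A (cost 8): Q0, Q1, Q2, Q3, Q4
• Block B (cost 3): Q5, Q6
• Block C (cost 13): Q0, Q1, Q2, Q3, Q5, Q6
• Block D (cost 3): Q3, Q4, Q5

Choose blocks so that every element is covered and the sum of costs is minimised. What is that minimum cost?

11

A, B together cover every element (A ∪ B = {Q0, Q1, Q2, Q3, Q4, Q5, Q6}); total cost 8 + 3 = 11.
The greedy pick D, A, B costs 14; no covering selection beats 11.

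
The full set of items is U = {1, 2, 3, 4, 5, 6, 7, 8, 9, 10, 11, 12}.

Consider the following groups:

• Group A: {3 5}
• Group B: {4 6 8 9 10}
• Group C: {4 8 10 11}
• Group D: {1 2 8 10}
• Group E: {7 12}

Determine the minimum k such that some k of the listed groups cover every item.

5

A and B and C and D and E together: A ∪ B ∪ C ∪ D ∪ E = {1, 2, 3, 4, 5, 6, 7, 8, 9, 10, 11, 12} — every item is covered.
Only B contains 6, so B is forced; the remaining 7 items need at least 4 more groups (each remaining group adds at most 2) — so at least 5 groups are needed, and 5 is optimal.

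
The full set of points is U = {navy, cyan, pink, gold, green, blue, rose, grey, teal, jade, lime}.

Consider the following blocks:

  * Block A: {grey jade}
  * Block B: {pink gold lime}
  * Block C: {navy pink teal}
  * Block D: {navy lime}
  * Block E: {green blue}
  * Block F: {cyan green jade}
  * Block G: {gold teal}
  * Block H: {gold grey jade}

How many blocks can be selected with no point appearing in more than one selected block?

A, D, E, G are pairwise disjoint (A={grey,jade}; D={navy,lime}; E={green,blue}; G={gold,teal}).
Every remaining block overlaps one of these, and no 5 of the listed blocks are pairwise disjoint, so 4 is the maximum.

4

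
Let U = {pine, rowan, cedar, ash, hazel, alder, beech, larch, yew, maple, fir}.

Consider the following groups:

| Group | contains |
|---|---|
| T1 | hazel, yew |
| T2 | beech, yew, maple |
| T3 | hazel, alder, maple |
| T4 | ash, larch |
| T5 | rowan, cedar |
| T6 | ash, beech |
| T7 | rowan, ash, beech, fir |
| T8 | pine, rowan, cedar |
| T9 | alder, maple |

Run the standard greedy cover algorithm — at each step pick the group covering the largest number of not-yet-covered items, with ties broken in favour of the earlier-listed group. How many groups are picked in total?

Greedy: pick T7 (covers 4 new) → pick T3 (covers 3 new) → pick T8 (covers 2 new) → pick T1 (covers 1 new) → pick T4 (covers 1 new). Total picks: 5.

5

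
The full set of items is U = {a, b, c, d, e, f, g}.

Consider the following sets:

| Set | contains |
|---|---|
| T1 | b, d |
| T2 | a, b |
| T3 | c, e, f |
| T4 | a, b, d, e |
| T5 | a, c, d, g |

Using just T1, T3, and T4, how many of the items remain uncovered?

Union of T1, T3, T4 = {a, b, c, d, e, f}.
Not covered: g — 1 item.

1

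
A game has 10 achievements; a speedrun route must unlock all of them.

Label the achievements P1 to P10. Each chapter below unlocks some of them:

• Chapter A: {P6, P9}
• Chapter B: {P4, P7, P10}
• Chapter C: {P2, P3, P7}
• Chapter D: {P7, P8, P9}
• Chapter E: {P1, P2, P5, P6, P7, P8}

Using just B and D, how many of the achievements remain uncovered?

5

Union of B, D = {P4, P7, P8, P9, P10}.
Not covered: P1, P2, P3, P5, P6 — 5 achievements.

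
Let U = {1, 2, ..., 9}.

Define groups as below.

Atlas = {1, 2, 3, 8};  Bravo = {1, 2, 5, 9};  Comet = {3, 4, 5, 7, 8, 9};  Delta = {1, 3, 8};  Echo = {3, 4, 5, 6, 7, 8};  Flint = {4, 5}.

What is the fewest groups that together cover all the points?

2

Bravo and Echo together: Bravo ∪ Echo = {1, 2, 3, 4, 5, 6, 7, 8, 9} — every point is covered.
No single group has all 9 points (the largest, Comet, has 6), so 2 is optimal.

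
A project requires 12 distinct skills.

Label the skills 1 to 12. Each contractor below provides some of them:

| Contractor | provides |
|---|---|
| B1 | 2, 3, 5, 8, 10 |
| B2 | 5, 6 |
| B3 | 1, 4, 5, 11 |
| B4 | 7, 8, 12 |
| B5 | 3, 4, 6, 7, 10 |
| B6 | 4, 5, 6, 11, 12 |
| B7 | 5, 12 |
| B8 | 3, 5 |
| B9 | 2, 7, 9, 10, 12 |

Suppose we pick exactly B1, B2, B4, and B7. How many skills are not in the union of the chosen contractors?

4

Union of B1, B2, B4, B7 = {2, 3, 5, 6, 7, 8, 10, 12}.
Not covered: 1, 4, 9, 11 — 4 skills.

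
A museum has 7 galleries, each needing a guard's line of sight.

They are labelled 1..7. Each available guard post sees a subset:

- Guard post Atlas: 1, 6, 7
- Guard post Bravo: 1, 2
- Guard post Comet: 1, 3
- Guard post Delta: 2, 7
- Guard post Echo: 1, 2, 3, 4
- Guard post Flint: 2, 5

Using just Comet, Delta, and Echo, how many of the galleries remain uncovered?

2

Union of Comet, Delta, Echo = {1, 2, 3, 4, 7}.
Not covered: 5, 6 — 2 galleries.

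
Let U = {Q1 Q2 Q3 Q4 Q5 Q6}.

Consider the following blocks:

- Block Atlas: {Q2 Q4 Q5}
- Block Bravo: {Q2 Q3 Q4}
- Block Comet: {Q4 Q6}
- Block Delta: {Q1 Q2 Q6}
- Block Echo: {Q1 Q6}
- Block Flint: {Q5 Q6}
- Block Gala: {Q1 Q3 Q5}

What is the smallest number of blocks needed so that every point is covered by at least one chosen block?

3

Atlas, Echo, and Gala cover everything between them: the union {Q1, Q2, Q3, Q4, Q5, Q6} is all of U.
No 2 of the 7 blocks cover everything (all 21 combinations miss at least one point), so 3 is optimal.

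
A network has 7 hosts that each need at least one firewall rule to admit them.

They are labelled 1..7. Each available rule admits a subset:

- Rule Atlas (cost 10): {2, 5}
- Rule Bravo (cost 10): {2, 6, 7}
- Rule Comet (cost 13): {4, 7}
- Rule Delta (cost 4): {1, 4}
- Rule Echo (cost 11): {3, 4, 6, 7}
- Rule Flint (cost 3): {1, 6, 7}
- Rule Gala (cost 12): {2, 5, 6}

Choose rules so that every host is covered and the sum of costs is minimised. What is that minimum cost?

24

Atlas, Echo, Flint together cover every host (Atlas ∪ Echo ∪ Flint = {1, 2, 3, 4, 5, 6, 7}); total cost 10 + 11 + 3 = 24.
The greedy pick Flint, Delta, Atlas, Echo costs 28; no covering selection beats 24.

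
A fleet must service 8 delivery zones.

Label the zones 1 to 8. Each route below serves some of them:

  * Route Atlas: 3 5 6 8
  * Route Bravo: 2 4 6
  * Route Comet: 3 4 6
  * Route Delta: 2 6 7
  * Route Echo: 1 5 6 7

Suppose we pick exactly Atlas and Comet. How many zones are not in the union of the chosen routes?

3

Union of Atlas, Comet = {3, 4, 5, 6, 8}.
Not covered: 1, 2, 7 — 3 zones.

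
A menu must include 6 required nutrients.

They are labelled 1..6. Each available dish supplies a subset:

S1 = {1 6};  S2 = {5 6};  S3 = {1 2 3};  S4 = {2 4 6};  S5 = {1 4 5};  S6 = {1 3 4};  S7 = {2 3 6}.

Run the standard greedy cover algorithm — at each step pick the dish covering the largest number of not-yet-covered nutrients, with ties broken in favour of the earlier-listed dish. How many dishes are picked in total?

Greedy: pick S3 (covers 3 new) → pick S2 (covers 2 new) → pick S4 (covers 1 new). Total picks: 3.
(The true minimum cover uses only 2 dishes, so greedy is not optimal here.)

3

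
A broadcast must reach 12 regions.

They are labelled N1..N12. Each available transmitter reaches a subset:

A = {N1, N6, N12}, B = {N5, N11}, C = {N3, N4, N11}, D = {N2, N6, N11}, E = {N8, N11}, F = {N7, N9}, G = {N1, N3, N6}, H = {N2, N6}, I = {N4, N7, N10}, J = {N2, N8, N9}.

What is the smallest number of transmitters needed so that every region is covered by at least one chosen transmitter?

5

Take {A, B, C, I, J}. Their union is {N1, N2, N3, N4, N5, N6, N7, N8, N9, N10, N11, N12}, which is all 12 regions.
Only B contains N5, so B is forced; the remaining 10 regions need at least 4 more transmitters (each remaining transmitter adds at most 3) — so at least 5 transmitters are needed, and 5 is optimal.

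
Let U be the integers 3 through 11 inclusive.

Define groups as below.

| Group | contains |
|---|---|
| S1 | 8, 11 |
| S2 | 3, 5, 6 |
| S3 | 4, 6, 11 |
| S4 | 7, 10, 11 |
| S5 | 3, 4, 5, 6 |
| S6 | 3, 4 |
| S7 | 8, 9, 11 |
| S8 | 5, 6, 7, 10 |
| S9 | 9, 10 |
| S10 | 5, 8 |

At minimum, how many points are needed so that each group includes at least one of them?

4

H = {3, 8, 10, 11} meets every group (each contains at least one member of H), and |H| = 4.
No choice of 3 points meets every group, so 4 is the minimum.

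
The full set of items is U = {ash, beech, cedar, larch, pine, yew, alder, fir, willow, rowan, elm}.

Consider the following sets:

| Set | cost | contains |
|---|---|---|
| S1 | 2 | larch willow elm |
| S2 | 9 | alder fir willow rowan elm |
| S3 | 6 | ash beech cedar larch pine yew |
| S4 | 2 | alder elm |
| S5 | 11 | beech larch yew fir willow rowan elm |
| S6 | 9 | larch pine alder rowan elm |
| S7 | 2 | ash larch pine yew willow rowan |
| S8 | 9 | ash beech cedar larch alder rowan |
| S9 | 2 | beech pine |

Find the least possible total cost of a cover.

15

S2, S3 together cover every item (S2 ∪ S3 = {ash, beech, cedar, larch, pine, yew, alder, fir, willow, rowan, elm}); total cost 9 + 6 = 15.
The greedy pick S7, S4, S9, S3, S2 costs 21; no covering selection beats 15.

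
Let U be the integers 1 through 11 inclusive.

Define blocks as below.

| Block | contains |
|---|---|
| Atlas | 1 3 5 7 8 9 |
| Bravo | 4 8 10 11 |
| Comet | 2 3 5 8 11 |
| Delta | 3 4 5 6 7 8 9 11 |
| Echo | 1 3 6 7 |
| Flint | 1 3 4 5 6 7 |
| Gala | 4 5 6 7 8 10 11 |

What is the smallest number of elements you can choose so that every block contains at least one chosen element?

Take H = {6, 8}. Each listed block contains at least one of these, so H is a hitting set of size 2.
The blocks Bravo, Echo are pairwise disjoint, so any hitting set needs a separate element for each — at least 2. Hence 2 is optimal.

2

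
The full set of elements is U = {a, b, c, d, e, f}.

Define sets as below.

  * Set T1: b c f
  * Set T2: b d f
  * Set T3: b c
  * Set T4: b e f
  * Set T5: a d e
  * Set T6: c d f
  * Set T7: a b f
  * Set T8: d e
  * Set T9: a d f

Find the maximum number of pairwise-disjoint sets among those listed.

T3, T9 are pairwise disjoint (T3={b,c}; T9={a,d,f}).
Every remaining set overlaps one of these, and no 3 of the listed sets are pairwise disjoint, so 2 is the maximum.

2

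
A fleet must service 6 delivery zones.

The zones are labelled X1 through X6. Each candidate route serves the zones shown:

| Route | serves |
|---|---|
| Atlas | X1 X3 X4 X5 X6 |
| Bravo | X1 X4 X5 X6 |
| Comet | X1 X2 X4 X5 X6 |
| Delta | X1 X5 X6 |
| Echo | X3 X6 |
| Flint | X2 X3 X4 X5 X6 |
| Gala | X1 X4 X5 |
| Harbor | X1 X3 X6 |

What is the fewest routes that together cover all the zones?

Take {Comet, Flint}. Their union is {X1, X2, X3, X4, X5, X6}, which is all 6 zones.
No single route has all 6 zones (the largest, Atlas, has 5), so 2 is optimal.

2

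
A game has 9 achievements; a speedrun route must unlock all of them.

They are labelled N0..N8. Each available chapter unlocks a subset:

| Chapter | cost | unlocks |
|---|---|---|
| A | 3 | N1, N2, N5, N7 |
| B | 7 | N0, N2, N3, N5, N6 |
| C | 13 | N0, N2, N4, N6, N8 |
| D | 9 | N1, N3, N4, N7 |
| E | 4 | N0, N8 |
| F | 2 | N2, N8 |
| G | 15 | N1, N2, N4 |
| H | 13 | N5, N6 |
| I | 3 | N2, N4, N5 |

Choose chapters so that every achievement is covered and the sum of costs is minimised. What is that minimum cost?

A, B, F, I together cover every achievement (A ∪ B ∪ F ∪ I = {N0, N1, N2, N3, N4, N5, N6, N7, N8}); total cost 3 + 7 + 2 + 3 = 15.
The greedy pick A, E, I, B costs 17; no covering selection beats 15.

15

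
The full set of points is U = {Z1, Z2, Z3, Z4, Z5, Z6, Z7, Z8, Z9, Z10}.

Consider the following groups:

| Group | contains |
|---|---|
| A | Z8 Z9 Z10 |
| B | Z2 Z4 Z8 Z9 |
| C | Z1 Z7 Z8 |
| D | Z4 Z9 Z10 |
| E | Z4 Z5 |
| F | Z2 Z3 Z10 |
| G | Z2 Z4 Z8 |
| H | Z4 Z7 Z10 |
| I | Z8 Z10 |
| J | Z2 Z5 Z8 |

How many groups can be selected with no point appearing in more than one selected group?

C, E, F are pairwise disjoint (C={Z1,Z7,Z8}; E={Z4,Z5}; F={Z2,Z3,Z10}).
Every remaining group overlaps one of these, and no 4 of the listed groups are pairwise disjoint, so 3 is the maximum.

3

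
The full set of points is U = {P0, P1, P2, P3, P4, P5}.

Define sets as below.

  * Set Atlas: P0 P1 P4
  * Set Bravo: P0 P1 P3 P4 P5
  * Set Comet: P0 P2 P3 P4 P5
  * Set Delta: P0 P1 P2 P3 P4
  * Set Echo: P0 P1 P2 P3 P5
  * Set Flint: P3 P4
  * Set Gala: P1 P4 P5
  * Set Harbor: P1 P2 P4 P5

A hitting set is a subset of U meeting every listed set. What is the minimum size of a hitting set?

2

The 2 points {P4, P5} hit every set.
No single point lies in every set, so at least 2 are needed and 2 is optimal.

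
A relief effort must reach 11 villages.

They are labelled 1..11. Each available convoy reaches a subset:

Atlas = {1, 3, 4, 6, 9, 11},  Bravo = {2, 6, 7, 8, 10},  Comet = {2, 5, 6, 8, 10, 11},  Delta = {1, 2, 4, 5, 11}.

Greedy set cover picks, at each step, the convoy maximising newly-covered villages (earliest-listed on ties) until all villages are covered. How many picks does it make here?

Greedy: pick Atlas (covers 6 new) → pick Bravo (covers 4 new) → pick Comet (covers 1 new). Total picks: 3.

3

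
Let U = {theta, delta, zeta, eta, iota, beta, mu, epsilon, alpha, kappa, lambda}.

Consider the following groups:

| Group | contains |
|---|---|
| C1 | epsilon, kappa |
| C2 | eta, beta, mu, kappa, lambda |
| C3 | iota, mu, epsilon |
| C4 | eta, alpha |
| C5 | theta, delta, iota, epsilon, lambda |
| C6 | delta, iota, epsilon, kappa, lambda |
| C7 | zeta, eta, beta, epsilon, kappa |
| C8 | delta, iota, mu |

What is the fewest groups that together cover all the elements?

4

C2 and C4 and C5 and C7 together: C2 ∪ C4 ∪ C5 ∪ C7 = {theta, delta, zeta, eta, iota, beta, mu, epsilon, alpha, kappa, lambda} — every element is covered.
No 3 of the 8 groups cover everything (all 56 combinations miss at least one element), so 4 is optimal.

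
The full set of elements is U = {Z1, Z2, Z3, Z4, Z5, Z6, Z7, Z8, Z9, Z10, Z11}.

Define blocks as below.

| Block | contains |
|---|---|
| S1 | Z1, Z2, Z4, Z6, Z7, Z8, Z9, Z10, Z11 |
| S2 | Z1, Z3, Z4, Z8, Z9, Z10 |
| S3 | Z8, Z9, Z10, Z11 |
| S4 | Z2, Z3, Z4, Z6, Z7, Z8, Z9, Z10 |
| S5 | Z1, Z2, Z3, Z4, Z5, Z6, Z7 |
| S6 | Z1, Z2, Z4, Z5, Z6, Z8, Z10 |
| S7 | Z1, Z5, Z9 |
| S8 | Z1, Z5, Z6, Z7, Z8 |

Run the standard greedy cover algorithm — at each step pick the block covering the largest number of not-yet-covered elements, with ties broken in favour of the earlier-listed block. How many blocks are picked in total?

2

Greedy: pick S1 (covers 9 new) → pick S5 (covers 2 new). Total picks: 2.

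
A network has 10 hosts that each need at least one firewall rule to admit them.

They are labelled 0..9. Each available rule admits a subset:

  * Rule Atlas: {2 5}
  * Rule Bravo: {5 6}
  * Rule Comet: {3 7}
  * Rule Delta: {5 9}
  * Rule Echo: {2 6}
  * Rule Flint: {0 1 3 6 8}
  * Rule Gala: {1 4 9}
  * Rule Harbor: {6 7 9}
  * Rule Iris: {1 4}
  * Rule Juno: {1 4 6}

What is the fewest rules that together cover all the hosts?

4

Atlas and Flint and Harbor and Iris together: Atlas ∪ Flint ∪ Harbor ∪ Iris = {0, 1, 2, 3, 4, 5, 6, 7, 8, 9} — every host is covered.
Only Flint contains 0, so Flint is forced; the remaining 5 hosts need at least 3 more rules (each remaining rule adds at most 2) — so at least 4 rules are needed, and 4 is optimal.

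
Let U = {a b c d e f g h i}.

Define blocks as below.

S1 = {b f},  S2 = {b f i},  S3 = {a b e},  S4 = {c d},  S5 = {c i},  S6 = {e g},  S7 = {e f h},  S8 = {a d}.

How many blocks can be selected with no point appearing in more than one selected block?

4

S1, S5, S6, S8 are pairwise disjoint (S1={b,f}; S5={c,i}; S6={e,g}; S8={a,d}).
Every remaining block overlaps one of these, and no 5 of the listed blocks are pairwise disjoint, so 4 is the maximum.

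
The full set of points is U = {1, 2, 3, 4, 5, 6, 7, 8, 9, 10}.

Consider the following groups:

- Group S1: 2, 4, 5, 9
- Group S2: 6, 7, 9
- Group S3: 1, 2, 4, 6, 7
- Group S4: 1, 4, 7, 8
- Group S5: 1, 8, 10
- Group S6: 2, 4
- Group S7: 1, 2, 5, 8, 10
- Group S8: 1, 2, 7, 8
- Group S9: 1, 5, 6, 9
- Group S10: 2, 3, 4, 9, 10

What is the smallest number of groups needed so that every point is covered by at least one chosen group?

3

S2, S7, and S10 cover everything between them: the union {1, 2, 3, 4, 5, 6, 7, 8, 9, 10} is all of U.
Only S10 contains 3, so S10 is forced; the remaining 5 points need at least 2 more groups (each remaining group adds at most 3) — so at least 3 groups are needed, and 3 is optimal.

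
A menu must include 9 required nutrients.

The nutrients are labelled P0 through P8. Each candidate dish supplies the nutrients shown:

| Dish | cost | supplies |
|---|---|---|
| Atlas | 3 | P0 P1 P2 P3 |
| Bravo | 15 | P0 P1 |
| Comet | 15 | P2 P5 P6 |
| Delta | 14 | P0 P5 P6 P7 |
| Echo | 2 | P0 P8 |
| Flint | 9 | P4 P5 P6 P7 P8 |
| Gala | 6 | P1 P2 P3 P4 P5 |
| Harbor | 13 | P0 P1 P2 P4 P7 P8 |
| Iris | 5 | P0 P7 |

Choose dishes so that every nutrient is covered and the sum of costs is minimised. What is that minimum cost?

Atlas, Flint together cover every nutrient (Atlas ∪ Flint = {P0, P1, P2, P3, P4, P5, P6, P7, P8}); total cost 3 + 9 = 12.
No covering selection has total cost below 12.

12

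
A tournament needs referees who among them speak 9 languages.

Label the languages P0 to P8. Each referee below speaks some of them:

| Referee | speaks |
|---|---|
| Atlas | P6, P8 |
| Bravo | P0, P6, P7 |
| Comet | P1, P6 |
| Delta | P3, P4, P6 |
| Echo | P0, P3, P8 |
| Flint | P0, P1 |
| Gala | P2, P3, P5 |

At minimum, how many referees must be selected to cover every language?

5

Take {Atlas, Bravo, Delta, Flint, Gala}. Their union is {P0, P1, P2, P3, P4, P5, P6, P7, P8}, which is all 9 languages.
No 4 of the 7 referees cover everything (all 35 combinations miss at least one language), so 5 is optimal.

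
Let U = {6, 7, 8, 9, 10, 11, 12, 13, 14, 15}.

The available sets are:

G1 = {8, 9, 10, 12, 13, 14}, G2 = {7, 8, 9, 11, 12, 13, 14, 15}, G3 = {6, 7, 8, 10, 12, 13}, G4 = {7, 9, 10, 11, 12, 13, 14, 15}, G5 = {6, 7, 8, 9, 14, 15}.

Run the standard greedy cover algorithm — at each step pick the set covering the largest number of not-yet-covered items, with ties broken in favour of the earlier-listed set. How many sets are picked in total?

Greedy: pick G2 (covers 8 new) → pick G3 (covers 2 new). Total picks: 2.

2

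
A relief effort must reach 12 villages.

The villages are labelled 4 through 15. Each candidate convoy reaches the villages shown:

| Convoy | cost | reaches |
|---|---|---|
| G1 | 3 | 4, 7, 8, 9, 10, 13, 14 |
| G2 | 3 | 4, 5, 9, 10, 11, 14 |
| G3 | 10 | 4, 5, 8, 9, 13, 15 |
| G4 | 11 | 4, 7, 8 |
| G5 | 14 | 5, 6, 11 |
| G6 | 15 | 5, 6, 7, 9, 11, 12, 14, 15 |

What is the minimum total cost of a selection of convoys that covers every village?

G1, G6 together cover every village (G1 ∪ G6 = {4, 5, 6, 7, 8, 9, 10, 11, 12, 13, 14, 15}); total cost 3 + 15 = 18.
The greedy pick G1, G2, G6 costs 21; no covering selection beats 18.

18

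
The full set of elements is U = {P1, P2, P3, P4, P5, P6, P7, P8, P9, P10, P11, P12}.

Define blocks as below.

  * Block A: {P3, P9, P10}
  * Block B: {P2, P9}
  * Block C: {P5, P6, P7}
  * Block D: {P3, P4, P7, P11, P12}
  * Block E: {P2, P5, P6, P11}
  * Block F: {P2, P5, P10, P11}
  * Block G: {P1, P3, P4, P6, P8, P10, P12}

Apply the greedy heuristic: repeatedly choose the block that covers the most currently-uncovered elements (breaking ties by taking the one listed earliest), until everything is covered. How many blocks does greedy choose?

4

Greedy: pick G (covers 7 new) → pick E (covers 3 new) → pick A (covers 1 new) → pick C (covers 1 new). Total picks: 4.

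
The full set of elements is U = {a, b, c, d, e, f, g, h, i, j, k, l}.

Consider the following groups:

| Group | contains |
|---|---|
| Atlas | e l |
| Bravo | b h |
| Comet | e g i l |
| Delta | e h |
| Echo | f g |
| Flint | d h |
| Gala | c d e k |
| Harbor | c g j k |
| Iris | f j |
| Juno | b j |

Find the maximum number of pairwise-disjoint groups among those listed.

4

Atlas, Echo, Flint, Juno are pairwise disjoint (Atlas={e,l}; Echo={f,g}; Flint={d,h}; Juno={b,j}).
Every remaining group overlaps one of these, and no 5 of the listed groups are pairwise disjoint, so 4 is the maximum.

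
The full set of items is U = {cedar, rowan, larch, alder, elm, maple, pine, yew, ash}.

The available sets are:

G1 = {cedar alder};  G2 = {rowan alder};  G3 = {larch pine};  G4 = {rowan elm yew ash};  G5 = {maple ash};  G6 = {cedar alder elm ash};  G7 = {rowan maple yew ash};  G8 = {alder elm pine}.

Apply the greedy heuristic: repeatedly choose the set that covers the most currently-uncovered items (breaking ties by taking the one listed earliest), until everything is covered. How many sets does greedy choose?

4

Greedy: pick G4 (covers 4 new) → pick G1 (covers 2 new) → pick G3 (covers 2 new) → pick G5 (covers 1 new). Total picks: 4.
(The true minimum cover uses only 3 sets, so greedy is not optimal here.)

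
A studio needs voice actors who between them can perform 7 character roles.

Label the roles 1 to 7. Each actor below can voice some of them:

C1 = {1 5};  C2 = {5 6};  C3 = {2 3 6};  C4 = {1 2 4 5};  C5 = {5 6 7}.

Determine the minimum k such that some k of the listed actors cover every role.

3

C3 and C4 and C5 together: C3 ∪ C4 ∪ C5 = {1, 2, 3, 4, 5, 6, 7} — every role is covered.
Only C3 contains 3, so C3 is forced; the remaining 4 roles need at least 2 more actors (each remaining actor adds at most 3) — so at least 3 actors are needed, and 3 is optimal.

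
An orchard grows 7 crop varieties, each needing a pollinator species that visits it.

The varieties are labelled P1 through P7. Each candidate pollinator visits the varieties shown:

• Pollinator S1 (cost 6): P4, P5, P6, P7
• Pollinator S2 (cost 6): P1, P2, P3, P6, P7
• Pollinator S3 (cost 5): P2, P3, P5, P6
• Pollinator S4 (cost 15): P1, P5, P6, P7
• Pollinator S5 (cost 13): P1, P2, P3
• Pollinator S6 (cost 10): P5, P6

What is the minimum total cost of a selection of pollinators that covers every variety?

12

S1, S2 together cover every variety (S1 ∪ S2 = {P1, P2, P3, P4, P5, P6, P7}); total cost 6 + 6 = 12.
No covering selection has total cost below 12.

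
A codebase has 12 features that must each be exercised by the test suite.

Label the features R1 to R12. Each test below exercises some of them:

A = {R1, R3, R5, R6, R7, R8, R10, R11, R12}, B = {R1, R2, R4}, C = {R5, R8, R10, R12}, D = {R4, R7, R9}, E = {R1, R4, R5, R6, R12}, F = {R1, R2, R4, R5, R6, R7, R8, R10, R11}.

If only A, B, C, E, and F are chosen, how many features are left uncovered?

1

Union of A, B, C, E, F = {R1, R2, R3, R4, R5, R6, R7, R8, R10, R11, R12}.
Not covered: R9 — 1 feature.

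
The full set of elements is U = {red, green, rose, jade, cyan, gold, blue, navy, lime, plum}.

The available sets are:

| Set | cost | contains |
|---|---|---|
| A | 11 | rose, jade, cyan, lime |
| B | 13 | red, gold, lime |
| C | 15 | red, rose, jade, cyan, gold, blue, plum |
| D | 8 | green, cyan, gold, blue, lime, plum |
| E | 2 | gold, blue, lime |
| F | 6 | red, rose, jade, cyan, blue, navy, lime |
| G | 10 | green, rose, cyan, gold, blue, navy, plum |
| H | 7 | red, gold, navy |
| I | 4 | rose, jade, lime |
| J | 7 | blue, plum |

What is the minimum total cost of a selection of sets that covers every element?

D, F together cover every element (D ∪ F = {red, green, rose, jade, cyan, gold, blue, navy, lime, plum}); total cost 8 + 6 = 14.
The greedy pick E, F, D costs 16; no covering selection beats 14.

14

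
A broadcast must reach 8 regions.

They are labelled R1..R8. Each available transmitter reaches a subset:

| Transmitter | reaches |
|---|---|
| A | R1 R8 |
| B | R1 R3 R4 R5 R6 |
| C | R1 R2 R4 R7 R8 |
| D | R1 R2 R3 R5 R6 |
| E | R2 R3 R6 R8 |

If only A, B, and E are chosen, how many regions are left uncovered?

1

Union of A, B, E = {R1, R2, R3, R4, R5, R6, R8}.
Not covered: R7 — 1 region.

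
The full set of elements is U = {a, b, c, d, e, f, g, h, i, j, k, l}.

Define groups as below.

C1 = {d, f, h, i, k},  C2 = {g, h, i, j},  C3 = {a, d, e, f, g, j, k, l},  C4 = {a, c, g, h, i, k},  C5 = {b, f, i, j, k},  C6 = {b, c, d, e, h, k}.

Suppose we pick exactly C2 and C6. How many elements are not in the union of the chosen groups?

3

Union of C2, C6 = {b, c, d, e, g, h, i, j, k}.
Not covered: a, f, l — 3 elements.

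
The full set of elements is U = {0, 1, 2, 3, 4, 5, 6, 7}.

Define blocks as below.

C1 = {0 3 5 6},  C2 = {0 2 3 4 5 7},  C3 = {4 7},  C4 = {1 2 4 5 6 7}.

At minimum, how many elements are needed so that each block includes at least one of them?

2

The 2 elements {5, 7} hit every block.
The blocks C1, C3 are pairwise disjoint, so any hitting set needs a separate element for each — at least 2. Hence 2 is optimal.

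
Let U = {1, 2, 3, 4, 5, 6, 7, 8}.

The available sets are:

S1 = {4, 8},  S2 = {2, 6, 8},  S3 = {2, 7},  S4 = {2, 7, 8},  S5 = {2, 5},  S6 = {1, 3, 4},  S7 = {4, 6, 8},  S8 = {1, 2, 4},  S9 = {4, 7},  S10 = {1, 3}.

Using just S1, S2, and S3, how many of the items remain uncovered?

3

Union of S1, S2, S3 = {2, 4, 6, 7, 8}.
Not covered: 1, 3, 5 — 3 items.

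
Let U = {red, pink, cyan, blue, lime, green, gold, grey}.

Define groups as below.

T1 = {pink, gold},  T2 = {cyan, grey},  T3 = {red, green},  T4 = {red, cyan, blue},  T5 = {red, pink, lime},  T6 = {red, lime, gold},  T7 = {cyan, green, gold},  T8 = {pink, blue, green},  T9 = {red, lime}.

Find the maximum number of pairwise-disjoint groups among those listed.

T2, T8, T9 are pairwise disjoint (T2={cyan,grey}; T8={pink,blue,green}; T9={red,lime}).
Every remaining group overlaps one of these, and no 4 of the listed groups are pairwise disjoint, so 3 is the maximum.

3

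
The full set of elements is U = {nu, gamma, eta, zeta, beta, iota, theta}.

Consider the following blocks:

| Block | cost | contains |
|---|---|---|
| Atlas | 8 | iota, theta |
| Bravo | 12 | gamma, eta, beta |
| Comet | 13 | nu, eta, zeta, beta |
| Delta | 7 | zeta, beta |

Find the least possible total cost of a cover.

33

Atlas, Bravo, Comet together cover every element (Atlas ∪ Bravo ∪ Comet = {nu, gamma, eta, zeta, beta, iota, theta}); total cost 8 + 12 + 13 = 33.
No covering selection has total cost below 33.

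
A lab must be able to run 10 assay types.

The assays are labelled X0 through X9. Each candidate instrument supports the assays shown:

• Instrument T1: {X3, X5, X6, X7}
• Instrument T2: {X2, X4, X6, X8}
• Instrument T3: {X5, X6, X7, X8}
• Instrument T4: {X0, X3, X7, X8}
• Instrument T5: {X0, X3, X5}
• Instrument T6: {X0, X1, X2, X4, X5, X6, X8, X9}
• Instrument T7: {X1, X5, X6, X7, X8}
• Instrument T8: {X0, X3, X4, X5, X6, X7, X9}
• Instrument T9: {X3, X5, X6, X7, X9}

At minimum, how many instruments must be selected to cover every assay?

T4 and T6 together: T4 ∪ T6 = {X0, X1, X2, X3, X4, X5, X6, X7, X8, X9} — every assay is covered.
No single instrument has all 10 assays (the largest, T6, has 8), so 2 is optimal.

2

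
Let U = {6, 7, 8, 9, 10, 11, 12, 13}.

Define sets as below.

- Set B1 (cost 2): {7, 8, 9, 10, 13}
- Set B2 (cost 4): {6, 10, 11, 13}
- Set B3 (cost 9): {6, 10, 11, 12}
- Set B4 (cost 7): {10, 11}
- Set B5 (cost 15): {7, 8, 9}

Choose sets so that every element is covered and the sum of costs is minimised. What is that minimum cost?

B1, B3 together cover every element (B1 ∪ B3 = {6, 7, 8, 9, 10, 11, 12, 13}); total cost 2 + 9 = 11.
The greedy pick B1, B2, B3 costs 15; no covering selection beats 11.

11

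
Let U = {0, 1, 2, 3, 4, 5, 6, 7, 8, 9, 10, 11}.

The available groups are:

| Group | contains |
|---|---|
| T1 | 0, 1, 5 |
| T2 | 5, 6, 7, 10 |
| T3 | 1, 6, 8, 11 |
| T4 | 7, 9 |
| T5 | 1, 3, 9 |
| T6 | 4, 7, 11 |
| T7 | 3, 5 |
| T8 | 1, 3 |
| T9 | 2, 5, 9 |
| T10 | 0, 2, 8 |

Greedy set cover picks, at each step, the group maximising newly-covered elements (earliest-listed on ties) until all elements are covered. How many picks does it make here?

Greedy: pick T2 (covers 4 new) → pick T3 (covers 3 new) → pick T5 (covers 2 new) → pick T10 (covers 2 new) → pick T6 (covers 1 new). Total picks: 5.
(The true minimum cover uses only 4 groups, so greedy is not optimal here.)

5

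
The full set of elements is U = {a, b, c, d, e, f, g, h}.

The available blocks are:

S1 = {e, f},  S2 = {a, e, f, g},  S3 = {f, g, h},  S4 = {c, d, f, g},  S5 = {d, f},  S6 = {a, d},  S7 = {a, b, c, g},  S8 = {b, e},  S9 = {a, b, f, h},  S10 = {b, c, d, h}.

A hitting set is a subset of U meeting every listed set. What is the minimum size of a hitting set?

3

Take T = {b, d, f}. Each listed block contains at least one of these, so T is a hitting set of size 3.
The blocks S3, S6, S8 are pairwise disjoint, so any hitting set needs a separate element for each — at least 3. Hence 3 is optimal.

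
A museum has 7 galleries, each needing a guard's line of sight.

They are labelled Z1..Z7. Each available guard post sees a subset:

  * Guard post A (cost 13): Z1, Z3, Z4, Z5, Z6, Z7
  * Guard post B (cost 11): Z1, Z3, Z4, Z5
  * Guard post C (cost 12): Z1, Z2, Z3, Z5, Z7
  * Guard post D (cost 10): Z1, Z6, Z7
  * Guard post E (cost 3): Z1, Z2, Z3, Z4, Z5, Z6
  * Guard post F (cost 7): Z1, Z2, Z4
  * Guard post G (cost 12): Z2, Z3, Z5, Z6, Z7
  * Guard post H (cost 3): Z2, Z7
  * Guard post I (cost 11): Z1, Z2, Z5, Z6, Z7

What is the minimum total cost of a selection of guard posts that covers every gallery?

6

E, H together cover every gallery (E ∪ H = {Z1, Z2, Z3, Z4, Z5, Z6, Z7}); total cost 3 + 3 = 6.
No covering selection has total cost below 6.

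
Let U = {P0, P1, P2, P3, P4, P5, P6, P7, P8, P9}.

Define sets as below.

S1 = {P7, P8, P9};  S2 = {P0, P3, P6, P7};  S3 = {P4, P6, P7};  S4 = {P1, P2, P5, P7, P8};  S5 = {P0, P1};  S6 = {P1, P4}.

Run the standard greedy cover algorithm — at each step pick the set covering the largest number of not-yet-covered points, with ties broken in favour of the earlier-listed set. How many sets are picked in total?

Greedy: pick S4 (covers 5 new) → pick S2 (covers 3 new) → pick S1 (covers 1 new) → pick S3 (covers 1 new). Total picks: 4.

4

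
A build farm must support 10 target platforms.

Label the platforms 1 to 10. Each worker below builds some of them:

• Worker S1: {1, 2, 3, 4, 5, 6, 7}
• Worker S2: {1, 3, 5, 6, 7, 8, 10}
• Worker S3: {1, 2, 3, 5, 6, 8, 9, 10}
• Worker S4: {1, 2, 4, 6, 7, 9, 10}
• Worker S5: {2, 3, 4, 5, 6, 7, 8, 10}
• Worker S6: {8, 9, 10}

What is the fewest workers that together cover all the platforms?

2

S2 and S4 together: S2 ∪ S4 = {1, 2, 3, 4, 5, 6, 7, 8, 9, 10} — every platform is covered.
No single worker has all 10 platforms (the largest, S3, has 8), so 2 is optimal.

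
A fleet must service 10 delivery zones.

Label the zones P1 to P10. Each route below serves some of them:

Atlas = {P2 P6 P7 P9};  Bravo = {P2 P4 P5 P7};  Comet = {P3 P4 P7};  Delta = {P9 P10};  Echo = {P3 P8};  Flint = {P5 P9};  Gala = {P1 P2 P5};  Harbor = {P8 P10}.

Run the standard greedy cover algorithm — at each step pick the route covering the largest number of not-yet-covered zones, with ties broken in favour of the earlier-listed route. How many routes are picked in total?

5

Greedy: pick Atlas (covers 4 new) → pick Bravo (covers 2 new) → pick Echo (covers 2 new) → pick Delta (covers 1 new) → pick Gala (covers 1 new). Total picks: 5.
(The true minimum cover uses only 4 routes, so greedy is not optimal here.)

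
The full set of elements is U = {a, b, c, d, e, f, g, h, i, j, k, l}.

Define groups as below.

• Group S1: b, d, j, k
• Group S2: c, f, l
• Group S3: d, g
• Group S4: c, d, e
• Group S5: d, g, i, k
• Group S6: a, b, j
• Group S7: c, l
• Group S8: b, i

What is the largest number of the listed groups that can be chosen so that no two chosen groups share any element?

S5, S6, S7 are pairwise disjoint (S5={d,g,i,k}; S6={a,b,j}; S7={c,l}).
Every remaining group overlaps one of these, and no 4 of the listed groups are pairwise disjoint, so 3 is the maximum.

3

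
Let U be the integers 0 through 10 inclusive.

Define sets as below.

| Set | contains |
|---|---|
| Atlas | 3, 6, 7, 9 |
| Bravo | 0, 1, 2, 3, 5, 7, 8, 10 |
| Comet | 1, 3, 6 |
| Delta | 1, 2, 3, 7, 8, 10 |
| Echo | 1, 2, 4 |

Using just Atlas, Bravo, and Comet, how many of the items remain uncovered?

Union of Atlas, Bravo, Comet = {0, 1, 2, 3, 5, 6, 7, 8, 9, 10}.
Not covered: 4 — 1 item.

1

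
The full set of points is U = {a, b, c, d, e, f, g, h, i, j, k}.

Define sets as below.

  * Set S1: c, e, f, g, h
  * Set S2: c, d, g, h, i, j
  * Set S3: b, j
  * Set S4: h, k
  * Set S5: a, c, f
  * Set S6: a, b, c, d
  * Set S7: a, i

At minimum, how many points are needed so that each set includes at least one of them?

3

T = {a, h, j} meets every set (each contains at least one member of T), and |T| = 3.
The sets S3, S4, S7 are pairwise disjoint, so any hitting set needs a separate point for each — at least 3. Hence 3 is optimal.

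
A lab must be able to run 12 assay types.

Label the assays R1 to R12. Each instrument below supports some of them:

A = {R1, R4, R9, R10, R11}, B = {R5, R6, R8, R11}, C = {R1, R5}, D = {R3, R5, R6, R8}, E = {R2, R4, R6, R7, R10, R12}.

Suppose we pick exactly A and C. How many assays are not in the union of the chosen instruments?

6

Union of A, C = {R1, R4, R5, R9, R10, R11}.
Not covered: R2, R3, R6, R7, R8, R12 — 6 assays.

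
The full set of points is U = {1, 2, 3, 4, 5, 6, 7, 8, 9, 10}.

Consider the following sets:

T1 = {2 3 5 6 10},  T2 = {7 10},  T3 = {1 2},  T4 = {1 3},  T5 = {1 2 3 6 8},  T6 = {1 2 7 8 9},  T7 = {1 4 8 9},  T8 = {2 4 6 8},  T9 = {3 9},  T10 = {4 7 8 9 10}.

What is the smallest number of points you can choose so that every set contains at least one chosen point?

The 4 points {1, 2, 3, 10} hit every set.
No choice of 3 points meets every set, so 4 is the minimum.

4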